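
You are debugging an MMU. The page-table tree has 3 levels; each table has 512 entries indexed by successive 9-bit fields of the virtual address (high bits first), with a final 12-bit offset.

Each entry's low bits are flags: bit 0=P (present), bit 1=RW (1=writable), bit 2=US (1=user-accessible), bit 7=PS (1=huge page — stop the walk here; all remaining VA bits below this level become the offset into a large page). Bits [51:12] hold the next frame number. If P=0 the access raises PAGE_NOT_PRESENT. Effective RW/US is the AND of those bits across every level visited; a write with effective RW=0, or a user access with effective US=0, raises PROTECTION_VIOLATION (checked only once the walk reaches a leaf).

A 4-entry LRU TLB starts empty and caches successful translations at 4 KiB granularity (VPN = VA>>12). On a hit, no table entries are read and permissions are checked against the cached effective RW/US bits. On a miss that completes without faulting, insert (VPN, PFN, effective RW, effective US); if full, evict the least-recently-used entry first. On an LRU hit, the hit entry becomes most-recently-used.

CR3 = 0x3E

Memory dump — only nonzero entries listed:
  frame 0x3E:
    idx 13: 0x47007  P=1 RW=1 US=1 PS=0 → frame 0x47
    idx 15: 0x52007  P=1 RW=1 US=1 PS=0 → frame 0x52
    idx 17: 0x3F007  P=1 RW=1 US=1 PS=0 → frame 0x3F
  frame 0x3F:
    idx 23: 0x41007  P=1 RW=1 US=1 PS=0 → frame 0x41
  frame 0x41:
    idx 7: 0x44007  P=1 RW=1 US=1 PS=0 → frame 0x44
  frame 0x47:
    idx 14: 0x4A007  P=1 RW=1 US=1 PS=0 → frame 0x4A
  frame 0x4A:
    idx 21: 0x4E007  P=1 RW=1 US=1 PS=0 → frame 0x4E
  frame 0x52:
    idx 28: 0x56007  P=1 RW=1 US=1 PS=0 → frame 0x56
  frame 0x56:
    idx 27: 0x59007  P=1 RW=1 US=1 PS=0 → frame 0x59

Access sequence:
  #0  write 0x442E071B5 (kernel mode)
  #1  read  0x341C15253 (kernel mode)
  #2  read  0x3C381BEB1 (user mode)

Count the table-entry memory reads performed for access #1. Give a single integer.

Per-access translation:
#0 VA=0x442E071B5 (w,kernel):
  lvl0: tbl 0x3E, slot 17 ⇒ 0x3F007 (P1/RW1/US1/PS0)
  lvl1: tbl 0x3F, slot 23 ⇒ 0x41007 (P1/RW1/US1/PS0)
  lvl2: tbl 0x41, slot 7 ⇒ 0x44007 (P1/RW1/US1/PS0)
  → PA=0x441B5  (3 entries read)
#1 VA=0x341C15253 (r,kernel):
  lvl0: tbl 0x3E, slot 13 ⇒ 0x47007 (P1/RW1/US1/PS0)
  lvl1: tbl 0x47, slot 14 ⇒ 0x4A007 (P1/RW1/US1/PS0)
  lvl2: tbl 0x4A, slot 21 ⇒ 0x4E007 (P1/RW1/US1/PS0)
  → PA=0x4E253  (3 entries read)
#2 VA=0x3C381BEB1 (r,user):
  lvl0: tbl 0x3E, slot 15 ⇒ 0x52007 (P1/RW1/US1/PS0)
  lvl1: tbl 0x52, slot 28 ⇒ 0x56007 (P1/RW1/US1/PS0)
  lvl2: tbl 0x56, slot 27 ⇒ 0x59007 (P1/RW1/US1/PS0)
  → PA=0x59EB1  (3 entries read)

Entries read for #1: 3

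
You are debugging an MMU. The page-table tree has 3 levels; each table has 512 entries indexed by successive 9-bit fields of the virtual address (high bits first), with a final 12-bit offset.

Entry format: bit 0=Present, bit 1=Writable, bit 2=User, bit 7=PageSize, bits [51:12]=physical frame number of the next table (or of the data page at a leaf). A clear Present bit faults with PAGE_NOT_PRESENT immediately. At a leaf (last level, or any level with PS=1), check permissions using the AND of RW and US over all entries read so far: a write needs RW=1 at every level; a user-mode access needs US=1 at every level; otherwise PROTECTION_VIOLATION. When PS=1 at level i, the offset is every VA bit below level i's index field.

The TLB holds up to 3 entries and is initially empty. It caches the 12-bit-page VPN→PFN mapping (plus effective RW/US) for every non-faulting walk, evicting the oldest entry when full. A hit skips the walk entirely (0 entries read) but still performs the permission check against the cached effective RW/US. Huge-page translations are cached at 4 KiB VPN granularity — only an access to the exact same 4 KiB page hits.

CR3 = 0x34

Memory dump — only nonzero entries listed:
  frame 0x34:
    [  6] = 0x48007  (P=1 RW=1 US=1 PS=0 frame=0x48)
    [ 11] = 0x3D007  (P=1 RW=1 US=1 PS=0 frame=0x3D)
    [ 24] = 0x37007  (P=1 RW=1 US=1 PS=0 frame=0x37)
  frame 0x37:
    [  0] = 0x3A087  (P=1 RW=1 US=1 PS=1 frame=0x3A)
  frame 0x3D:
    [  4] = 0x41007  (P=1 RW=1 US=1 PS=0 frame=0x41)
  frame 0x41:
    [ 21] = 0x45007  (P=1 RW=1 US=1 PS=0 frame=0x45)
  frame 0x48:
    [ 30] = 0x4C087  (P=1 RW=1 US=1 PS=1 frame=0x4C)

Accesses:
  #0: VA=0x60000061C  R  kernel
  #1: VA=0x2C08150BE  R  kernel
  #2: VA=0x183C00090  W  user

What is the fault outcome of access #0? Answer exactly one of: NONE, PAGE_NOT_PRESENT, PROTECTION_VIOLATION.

Per-access translation:
#0 VA=0x60000061C (r,kernel):
  lvl0: tbl 0x34, slot 24 ⇒ 0x37007 (P1/RW1/US1/PS0)
  lvl1: tbl 0x37, slot 0 ⇒ 0x3A087 (P1/RW1/US1/PS1)
  ✓ 0x3A61C (huge @L1)  — 2 lookups
#1 VA=0x2C08150BE (r,kernel):
  lvl0: tbl 0x34, slot 11 ⇒ 0x3D007 (P1/RW1/US1/PS0)
  lvl1: tbl 0x3D, slot 4 ⇒ 0x41007 (P1/RW1/US1/PS0)
  lvl2: tbl 0x41, slot 21 ⇒ 0x45007 (P1/RW1/US1/PS0)
  ✓ 0x450BE  — 3 lookups
#2 VA=0x183C00090 (w,user):
  lvl0: tbl 0x34, slot 6 ⇒ 0x48007 (P1/RW1/US1/PS0)
  lvl1: tbl 0x48, slot 30 ⇒ 0x4C087 (P1/RW1/US1/PS1)
  ✓ 0x4C090 (huge @L1)  — 2 lookups

Access #0 fault: NONE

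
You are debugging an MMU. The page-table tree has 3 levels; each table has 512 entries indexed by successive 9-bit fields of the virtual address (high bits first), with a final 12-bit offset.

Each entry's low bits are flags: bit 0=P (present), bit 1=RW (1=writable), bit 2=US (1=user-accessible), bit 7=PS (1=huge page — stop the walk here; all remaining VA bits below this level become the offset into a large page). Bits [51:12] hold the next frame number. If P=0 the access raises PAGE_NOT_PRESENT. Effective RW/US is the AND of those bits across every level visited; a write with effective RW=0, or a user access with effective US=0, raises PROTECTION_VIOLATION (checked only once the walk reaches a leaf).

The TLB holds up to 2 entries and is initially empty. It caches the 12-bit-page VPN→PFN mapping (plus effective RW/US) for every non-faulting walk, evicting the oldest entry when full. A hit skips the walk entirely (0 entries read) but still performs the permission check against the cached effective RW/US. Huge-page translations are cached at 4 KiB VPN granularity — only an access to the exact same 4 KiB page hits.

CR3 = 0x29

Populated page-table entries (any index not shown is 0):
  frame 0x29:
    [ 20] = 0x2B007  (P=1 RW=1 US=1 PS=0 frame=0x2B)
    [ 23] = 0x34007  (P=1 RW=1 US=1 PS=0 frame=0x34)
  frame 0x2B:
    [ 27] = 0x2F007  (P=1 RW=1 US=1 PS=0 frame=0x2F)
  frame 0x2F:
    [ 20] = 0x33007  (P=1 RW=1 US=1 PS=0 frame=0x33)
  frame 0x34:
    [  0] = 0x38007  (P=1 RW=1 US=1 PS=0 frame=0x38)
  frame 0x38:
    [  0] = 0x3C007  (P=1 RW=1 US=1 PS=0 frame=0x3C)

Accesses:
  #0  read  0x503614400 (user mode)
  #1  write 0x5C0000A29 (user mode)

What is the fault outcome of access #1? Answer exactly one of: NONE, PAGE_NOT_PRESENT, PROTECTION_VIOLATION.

Per-access translation:
#0 VA=0x503614400 (r,user):
  L0: frame=0x29 idx=20 entry=0x2B007 [P=1 RW=1 US=1 PS=0]
  L1: frame=0x2B idx=27 entry=0x2F007 [P=1 RW=1 US=1 PS=0]
  L2: frame=0x2F idx=20 entry=0x33007 [P=1 RW=1 US=1 PS=0]
  → PA=0x33400  (3 entries read)
#1 VA=0x5C0000A29 (w,user):
  L0: frame=0x29 idx=23 entry=0x34007 [P=1 RW=1 US=1 PS=0]
  L1: frame=0x34 idx=0 entry=0x38007 [P=1 RW=1 US=1 PS=0]
  L2: frame=0x38 idx=0 entry=0x3C007 [P=1 RW=1 US=1 PS=0]
  → PA=0x3CA29  (3 entries read)

Access #1 fault: NONE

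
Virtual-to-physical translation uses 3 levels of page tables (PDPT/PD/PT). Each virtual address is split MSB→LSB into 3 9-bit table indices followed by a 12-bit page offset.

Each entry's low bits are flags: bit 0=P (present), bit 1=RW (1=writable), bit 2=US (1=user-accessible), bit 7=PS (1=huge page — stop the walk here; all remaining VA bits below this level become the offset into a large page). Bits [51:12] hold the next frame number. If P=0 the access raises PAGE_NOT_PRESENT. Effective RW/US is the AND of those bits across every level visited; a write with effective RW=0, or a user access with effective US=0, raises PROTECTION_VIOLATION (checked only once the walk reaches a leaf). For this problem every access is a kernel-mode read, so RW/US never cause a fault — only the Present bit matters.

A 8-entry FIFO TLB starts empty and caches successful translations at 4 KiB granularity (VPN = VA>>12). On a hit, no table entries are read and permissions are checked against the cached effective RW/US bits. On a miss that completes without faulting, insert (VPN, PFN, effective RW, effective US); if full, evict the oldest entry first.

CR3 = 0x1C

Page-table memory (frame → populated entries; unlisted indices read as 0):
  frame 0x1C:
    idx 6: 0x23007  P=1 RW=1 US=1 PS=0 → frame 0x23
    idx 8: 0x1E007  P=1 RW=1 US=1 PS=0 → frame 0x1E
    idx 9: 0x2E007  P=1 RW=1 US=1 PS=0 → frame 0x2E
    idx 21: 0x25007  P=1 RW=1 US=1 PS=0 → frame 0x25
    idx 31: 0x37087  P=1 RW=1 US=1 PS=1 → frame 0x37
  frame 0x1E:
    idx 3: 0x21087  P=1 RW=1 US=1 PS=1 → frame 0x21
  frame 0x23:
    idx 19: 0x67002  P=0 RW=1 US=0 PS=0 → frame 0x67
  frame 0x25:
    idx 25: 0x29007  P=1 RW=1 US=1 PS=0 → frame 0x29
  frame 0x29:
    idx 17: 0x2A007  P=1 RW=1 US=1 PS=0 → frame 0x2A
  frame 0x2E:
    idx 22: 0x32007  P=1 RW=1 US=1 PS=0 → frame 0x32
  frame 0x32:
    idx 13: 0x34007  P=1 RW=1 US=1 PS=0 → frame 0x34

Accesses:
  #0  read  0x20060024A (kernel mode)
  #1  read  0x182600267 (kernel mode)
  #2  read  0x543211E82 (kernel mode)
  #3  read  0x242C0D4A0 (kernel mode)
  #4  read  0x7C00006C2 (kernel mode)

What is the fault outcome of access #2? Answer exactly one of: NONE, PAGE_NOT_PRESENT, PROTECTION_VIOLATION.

Walk each access:
#0 VA=0x20060024A (r,kernel):
  L0: frame=0x1C idx=8 entry=0x1E007 [P=1 RW=1 US=1 PS=0]
  L1: frame=0x1E idx=3 entry=0x21087 [P=1 RW=1 US=1 PS=1]
  ⇒ phys 0x2124A (huge @L1)  [2 reads]
#1 VA=0x182600267 (r,kernel):
  L0: frame=0x1C idx=6 entry=0x23007 [P=1 RW=1 US=1 PS=0]
  L1: frame=0x23 idx=19 entry=0x67002 [P=0 RW=1 US=0 PS=0]
  → PAGE_NOT_PRESENT  (2 entries read)
#2 VA=0x543211E82 (r,kernel):
  L0: frame=0x1C idx=21 entry=0x25007 [P=1 RW=1 US=1 PS=0]
  L1: frame=0x25 idx=25 entry=0x29007 [P=1 RW=1 US=1 PS=0]
  L2: frame=0x29 idx=17 entry=0x2A007 [P=1 RW=1 US=1 PS=0]
  ⇒ phys 0x2AE82  [3 reads]
#3 VA=0x242C0D4A0 (r,kernel):
  L0: frame=0x1C idx=9 entry=0x2E007 [P=1 RW=1 US=1 PS=0]
  L1: frame=0x2E idx=22 entry=0x32007 [P=1 RW=1 US=1 PS=0]
  L2: frame=0x32 idx=13 entry=0x34007 [P=1 RW=1 US=1 PS=0]
  ⇒ phys 0x344A0  [3 reads]
#4 VA=0x7C00006C2 (r,kernel):
  L0: frame=0x1C idx=31 entry=0x37087 [P=1 RW=1 US=1 PS=1]
  ⇒ phys 0x376C2 (huge @L0)  [1 reads]

Access #2 fault: NONE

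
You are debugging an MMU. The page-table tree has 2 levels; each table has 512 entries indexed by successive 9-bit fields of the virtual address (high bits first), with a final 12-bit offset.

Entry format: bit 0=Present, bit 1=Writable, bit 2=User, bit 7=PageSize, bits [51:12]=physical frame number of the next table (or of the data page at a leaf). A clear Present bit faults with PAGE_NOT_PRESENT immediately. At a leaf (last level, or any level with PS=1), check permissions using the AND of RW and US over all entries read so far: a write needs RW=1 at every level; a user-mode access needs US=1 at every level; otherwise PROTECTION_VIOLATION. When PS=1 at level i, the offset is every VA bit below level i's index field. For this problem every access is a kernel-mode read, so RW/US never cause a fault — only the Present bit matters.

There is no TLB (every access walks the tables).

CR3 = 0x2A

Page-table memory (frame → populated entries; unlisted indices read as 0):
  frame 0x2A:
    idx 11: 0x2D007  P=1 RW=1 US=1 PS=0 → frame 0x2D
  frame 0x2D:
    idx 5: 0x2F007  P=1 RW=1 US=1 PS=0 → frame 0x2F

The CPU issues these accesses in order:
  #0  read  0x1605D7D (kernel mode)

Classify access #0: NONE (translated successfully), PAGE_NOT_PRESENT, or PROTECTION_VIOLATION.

Trace:
#0 VA=0x1605D7D (r,kernel):
  lvl0: tbl 0x2A, slot 11 ⇒ 0x2D007 (P1/RW1/US1/PS0)
  lvl1: tbl 0x2D, slot 5 ⇒ 0x2F007 (P1/RW1/US1/PS0)
  ✓ 0x2FD7D  — 2 lookups

Access #0 fault: NONE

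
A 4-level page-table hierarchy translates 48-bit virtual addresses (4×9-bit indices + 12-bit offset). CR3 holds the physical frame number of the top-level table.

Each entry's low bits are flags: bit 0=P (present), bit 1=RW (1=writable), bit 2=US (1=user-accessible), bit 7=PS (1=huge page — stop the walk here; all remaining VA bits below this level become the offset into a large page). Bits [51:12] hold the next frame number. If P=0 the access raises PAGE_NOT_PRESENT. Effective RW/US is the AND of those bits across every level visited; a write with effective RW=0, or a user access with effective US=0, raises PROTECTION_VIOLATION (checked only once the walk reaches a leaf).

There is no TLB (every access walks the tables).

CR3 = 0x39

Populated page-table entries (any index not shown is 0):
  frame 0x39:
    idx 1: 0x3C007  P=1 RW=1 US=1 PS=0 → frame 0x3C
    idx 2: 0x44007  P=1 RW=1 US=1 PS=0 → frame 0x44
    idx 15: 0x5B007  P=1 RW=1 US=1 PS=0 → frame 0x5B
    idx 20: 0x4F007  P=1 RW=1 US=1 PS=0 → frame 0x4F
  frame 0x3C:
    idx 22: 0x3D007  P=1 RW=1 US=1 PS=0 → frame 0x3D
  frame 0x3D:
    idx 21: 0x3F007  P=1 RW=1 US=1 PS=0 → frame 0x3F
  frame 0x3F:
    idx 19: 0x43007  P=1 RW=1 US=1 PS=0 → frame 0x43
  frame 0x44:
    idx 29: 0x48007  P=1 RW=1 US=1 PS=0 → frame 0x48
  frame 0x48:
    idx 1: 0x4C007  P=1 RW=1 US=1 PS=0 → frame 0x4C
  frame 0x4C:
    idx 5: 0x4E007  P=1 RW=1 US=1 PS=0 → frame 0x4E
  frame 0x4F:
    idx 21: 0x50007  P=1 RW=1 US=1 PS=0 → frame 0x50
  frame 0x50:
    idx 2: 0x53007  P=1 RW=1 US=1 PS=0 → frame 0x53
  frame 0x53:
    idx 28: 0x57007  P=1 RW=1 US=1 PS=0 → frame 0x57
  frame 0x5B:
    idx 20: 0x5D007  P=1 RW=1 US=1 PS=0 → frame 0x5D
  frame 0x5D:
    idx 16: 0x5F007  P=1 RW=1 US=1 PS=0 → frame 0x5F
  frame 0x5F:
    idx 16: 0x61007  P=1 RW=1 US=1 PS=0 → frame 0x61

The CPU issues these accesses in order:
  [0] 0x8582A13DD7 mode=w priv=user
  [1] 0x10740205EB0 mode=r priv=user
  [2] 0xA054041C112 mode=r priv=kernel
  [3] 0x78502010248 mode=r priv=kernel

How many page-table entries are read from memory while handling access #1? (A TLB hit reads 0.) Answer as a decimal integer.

Walk each access:
#0 VA=0x8582A13DD7 (w,user):
  L0 @0x39[1] → 0x3C007  P=1,RW=1,US=1,PS=0
  L1 @0x3C[22] → 0x3D007  P=1,RW=1,US=1,PS=0
  L2 @0x3D[21] → 0x3F007  P=1,RW=1,US=1,PS=0
  L3 @0x3F[19] → 0x43007  P=1,RW=1,US=1,PS=0
  → PA=0x43DD7  (4 entries read)
#1 VA=0x10740205EB0 (r,user):
  L0 @0x39[2] → 0x44007  P=1,RW=1,US=1,PS=0
  L1 @0x44[29] → 0x48007  P=1,RW=1,US=1,PS=0
  L2 @0x48[1] → 0x4C007  P=1,RW=1,US=1,PS=0
  L3 @0x4C[5] → 0x4E007  P=1,RW=1,US=1,PS=0
  → PA=0x4EEB0  (4 entries read)
#2 VA=0xA054041C112 (r,kernel):
  L0 @0x39[20] → 0x4F007  P=1,RW=1,US=1,PS=0
  L1 @0x4F[21] → 0x50007  P=1,RW=1,US=1,PS=0
  L2 @0x50[2] → 0x53007  P=1,RW=1,US=1,PS=0
  L3 @0x53[28] → 0x57007  P=1,RW=1,US=1,PS=0
  → PA=0x57112  (4 entries read)
#3 VA=0x78502010248 (r,kernel):
  L0 @0x39[15] → 0x5B007  P=1,RW=1,US=1,PS=0
  L1 @0x5B[20] → 0x5D007  P=1,RW=1,US=1,PS=0
  L2 @0x5D[16] → 0x5F007  P=1,RW=1,US=1,PS=0
  L3 @0x5F[16] → 0x61007  P=1,RW=1,US=1,PS=0
  → PA=0x61248  (4 entries read)

Entries read for #1: 4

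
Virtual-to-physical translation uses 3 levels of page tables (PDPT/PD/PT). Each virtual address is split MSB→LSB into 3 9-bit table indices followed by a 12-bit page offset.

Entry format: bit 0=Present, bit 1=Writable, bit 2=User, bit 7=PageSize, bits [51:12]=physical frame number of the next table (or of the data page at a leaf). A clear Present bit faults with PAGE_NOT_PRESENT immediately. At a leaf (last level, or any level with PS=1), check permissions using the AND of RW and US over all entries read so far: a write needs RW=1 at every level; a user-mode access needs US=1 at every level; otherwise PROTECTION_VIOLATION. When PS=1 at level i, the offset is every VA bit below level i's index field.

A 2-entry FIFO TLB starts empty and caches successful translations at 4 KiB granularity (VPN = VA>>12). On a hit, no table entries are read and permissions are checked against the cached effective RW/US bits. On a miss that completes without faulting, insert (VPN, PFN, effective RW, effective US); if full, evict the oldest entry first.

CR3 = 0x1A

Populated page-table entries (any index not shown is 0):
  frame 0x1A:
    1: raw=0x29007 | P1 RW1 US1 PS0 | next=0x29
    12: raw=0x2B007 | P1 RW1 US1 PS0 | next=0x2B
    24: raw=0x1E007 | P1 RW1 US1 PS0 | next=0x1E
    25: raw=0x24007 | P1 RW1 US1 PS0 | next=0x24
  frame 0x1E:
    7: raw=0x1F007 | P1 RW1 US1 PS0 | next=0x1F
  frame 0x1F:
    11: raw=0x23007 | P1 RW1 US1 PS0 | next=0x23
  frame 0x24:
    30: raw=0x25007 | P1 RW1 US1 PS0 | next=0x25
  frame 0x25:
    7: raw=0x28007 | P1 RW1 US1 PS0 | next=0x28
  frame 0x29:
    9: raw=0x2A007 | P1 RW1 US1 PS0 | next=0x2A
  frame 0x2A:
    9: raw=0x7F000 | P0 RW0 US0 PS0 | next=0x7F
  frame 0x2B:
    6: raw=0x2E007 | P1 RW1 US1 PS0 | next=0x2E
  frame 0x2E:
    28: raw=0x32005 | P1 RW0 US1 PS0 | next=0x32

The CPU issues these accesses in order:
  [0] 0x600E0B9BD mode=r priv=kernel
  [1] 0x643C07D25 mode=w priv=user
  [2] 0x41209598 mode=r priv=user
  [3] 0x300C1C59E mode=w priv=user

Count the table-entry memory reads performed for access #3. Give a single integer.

Per-access translation:
#0 VA=0x600E0B9BD (r,kernel):
  lvl0: tbl 0x1A, slot 24 ⇒ 0x1E007 (P1/RW1/US1/PS0)
  lvl1: tbl 0x1E, slot 7 ⇒ 0x1F007 (P1/RW1/US1/PS0)
  lvl2: tbl 0x1F, slot 11 ⇒ 0x23007 (P1/RW1/US1/PS0)
  ✓ 0x239BD  — 3 lookups
#1 VA=0x643C07D25 (w,user):
  lvl0: tbl 0x1A, slot 25 ⇒ 0x24007 (P1/RW1/US1/PS0)
  lvl1: tbl 0x24, slot 30 ⇒ 0x25007 (P1/RW1/US1/PS0)
  lvl2: tbl 0x25, slot 7 ⇒ 0x28007 (P1/RW1/US1/PS0)
  ✓ 0x28D25  — 3 lookups
#2 VA=0x41209598 (r,user):
  lvl0: tbl 0x1A, slot 1 ⇒ 0x29007 (P1/RW1/US1/PS0)
  lvl1: tbl 0x29, slot 9 ⇒ 0x2A007 (P1/RW1/US1/PS0)
  lvl2: tbl 0x2A, slot 9 ⇒ 0x7F000 (P0/RW0/US0/PS0)
  → PAGE_NOT_PRESENT  (3 entries read)
#3 VA=0x300C1C59E (w,user):
  lvl0: tbl 0x1A, slot 12 ⇒ 0x2B007 (P1/RW1/US1/PS0)
  lvl1: tbl 0x2B, slot 6 ⇒ 0x2E007 (P1/RW1/US1/PS0)
  lvl2: tbl 0x2E, slot 28 ⇒ 0x32005 (P1/RW0/US1/PS0)
  → PROTECTION_VIOLATION  (3 entries read)

Entries read for #3: 3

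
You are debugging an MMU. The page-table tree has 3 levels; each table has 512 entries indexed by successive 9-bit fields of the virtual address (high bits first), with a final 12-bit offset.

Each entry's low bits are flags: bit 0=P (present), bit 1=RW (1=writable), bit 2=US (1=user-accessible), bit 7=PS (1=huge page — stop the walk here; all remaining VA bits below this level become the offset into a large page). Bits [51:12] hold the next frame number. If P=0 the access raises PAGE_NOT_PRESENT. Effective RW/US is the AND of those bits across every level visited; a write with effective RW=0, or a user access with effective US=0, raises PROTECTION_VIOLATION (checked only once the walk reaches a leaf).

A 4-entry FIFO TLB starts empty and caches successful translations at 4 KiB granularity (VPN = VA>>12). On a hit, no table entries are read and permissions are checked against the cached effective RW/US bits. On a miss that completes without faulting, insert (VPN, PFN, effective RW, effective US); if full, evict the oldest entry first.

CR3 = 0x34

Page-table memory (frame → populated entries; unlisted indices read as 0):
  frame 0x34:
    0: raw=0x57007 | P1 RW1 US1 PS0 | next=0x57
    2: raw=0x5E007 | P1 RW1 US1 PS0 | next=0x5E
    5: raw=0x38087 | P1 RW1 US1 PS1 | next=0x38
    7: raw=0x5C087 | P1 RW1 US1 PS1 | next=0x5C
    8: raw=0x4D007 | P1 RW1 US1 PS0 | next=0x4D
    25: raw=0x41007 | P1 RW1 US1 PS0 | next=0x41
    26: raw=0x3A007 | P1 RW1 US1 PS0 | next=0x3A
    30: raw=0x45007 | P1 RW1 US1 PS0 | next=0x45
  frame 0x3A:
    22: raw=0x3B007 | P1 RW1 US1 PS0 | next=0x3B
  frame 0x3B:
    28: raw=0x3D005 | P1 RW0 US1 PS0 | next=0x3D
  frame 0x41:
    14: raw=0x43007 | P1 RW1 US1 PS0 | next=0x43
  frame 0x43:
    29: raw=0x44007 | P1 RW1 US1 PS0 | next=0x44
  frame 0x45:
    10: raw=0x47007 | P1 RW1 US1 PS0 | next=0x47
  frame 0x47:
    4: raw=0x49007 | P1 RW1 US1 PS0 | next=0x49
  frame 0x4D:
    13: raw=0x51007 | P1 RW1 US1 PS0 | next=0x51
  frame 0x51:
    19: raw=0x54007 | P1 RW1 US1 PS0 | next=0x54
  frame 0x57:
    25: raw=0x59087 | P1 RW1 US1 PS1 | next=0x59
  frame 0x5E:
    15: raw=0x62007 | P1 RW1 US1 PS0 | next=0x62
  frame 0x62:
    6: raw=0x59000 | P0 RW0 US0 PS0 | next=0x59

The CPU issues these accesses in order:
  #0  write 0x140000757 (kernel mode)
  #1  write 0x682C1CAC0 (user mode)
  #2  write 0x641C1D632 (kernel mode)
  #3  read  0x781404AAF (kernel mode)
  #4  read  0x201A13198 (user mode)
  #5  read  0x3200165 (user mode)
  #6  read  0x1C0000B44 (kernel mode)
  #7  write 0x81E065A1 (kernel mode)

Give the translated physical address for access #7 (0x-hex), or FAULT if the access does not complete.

Per-access translation:
#0 VA=0x140000757 (w,kernel):
  [0] read 0x34 idx=5: raw=0x38087 flags P=1 W=1 U=1 S=1
  ⇒ phys 0x38757 (huge @L0)  [1 reads]
#1 VA=0x682C1CAC0 (w,user):
  [0] read 0x34 idx=26: raw=0x3A007 flags P=1 W=1 U=1 S=0
  [1] read 0x3A idx=22: raw=0x3B007 flags P=1 W=1 U=1 S=0
  [2] read 0x3B idx=28: raw=0x3D005 flags P=1 W=0 U=1 S=0
  ✗ PROTECTION_VIOLATION  [3 reads]
#2 VA=0x641C1D632 (w,kernel):
  [0] read 0x34 idx=25: raw=0x41007 flags P=1 W=1 U=1 S=0
  [1] read 0x41 idx=14: raw=0x43007 flags P=1 W=1 U=1 S=0
  [2] read 0x43 idx=29: raw=0x44007 flags P=1 W=1 U=1 S=0
  ⇒ phys 0x44632  [3 reads]
#3 VA=0x781404AAF (r,kernel):
  [0] read 0x34 idx=30: raw=0x45007 flags P=1 W=1 U=1 S=0
  [1] read 0x45 idx=10: raw=0x47007 flags P=1 W=1 U=1 S=0
  [2] read 0x47 idx=4: raw=0x49007 flags P=1 W=1 U=1 S=0
  ⇒ phys 0x49AAF  [3 reads]
#4 VA=0x201A13198 (r,user):
  [0] read 0x34 idx=8: raw=0x4D007 flags P=1 W=1 U=1 S=0
  [1] read 0x4D idx=13: raw=0x51007 flags P=1 W=1 U=1 S=0
  [2] read 0x51 idx=19: raw=0x54007 flags P=1 W=1 U=1 S=0
  ⇒ phys 0x54198  [3 reads]
#5 VA=0x3200165 (r,user):
  [0] read 0x34 idx=0: raw=0x57007 flags P=1 W=1 U=1 S=0
  [1] read 0x57 idx=25: raw=0x59087 flags P=1 W=1 U=1 S=1
  ⇒ phys 0x59165 (huge @L1)  [2 reads]
#6 VA=0x1C0000B44 (r,kernel):
  [0] read 0x34 idx=7: raw=0x5C087 flags P=1 W=1 U=1 S=1
  ⇒ phys 0x5CB44 (huge @L0)  [1 reads]
#7 VA=0x81E065A1 (w,kernel):
  [0] read 0x34 idx=2: raw=0x5E007 flags P=1 W=1 U=1 S=0
  [1] read 0x5E idx=15: raw=0x62007 flags P=1 W=1 U=1 S=0
  [2] read 0x62 idx=6: raw=0x59000 flags P=0 W=0 U=0 S=0
  ✗ PAGE_NOT_PRESENT  [3 reads]

Access #7 PA: FAULT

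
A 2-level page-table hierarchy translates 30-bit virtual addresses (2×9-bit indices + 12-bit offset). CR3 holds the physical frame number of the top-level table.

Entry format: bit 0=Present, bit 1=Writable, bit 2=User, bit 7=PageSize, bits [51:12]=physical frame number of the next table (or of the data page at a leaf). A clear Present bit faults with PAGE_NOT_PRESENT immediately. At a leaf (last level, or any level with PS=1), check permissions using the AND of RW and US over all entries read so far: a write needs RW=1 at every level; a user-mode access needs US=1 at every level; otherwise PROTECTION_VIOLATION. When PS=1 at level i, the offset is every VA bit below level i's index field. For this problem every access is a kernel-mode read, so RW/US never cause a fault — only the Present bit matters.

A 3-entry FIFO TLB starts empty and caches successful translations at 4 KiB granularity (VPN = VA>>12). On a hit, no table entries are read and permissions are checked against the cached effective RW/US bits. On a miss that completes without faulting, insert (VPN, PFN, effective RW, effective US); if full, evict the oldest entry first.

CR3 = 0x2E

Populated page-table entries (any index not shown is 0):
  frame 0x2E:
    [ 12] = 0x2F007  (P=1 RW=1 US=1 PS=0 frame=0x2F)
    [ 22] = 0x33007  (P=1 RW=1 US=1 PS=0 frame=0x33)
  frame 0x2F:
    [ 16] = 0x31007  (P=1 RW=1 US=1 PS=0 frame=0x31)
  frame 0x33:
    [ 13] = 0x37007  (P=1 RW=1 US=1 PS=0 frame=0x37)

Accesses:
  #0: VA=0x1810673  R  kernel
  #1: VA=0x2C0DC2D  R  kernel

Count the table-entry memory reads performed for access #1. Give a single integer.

Per-access translation:
#0 VA=0x1810673 (r,kernel):
  [0] read 0x2E idx=12: raw=0x2F007 flags P=1 W=1 U=1 S=0
  [1] read 0x2F idx=16: raw=0x31007 flags P=1 W=1 U=1 S=0
  ✓ 0x31673  — 2 lookups
#1 VA=0x2C0DC2D (r,kernel):
  [0] read 0x2E idx=22: raw=0x33007 flags P=1 W=1 U=1 S=0
  [1] read 0x33 idx=13: raw=0x37007 flags P=1 W=1 U=1 S=0
  ✓ 0x37C2D  — 2 lookups

Entries read for #1: 2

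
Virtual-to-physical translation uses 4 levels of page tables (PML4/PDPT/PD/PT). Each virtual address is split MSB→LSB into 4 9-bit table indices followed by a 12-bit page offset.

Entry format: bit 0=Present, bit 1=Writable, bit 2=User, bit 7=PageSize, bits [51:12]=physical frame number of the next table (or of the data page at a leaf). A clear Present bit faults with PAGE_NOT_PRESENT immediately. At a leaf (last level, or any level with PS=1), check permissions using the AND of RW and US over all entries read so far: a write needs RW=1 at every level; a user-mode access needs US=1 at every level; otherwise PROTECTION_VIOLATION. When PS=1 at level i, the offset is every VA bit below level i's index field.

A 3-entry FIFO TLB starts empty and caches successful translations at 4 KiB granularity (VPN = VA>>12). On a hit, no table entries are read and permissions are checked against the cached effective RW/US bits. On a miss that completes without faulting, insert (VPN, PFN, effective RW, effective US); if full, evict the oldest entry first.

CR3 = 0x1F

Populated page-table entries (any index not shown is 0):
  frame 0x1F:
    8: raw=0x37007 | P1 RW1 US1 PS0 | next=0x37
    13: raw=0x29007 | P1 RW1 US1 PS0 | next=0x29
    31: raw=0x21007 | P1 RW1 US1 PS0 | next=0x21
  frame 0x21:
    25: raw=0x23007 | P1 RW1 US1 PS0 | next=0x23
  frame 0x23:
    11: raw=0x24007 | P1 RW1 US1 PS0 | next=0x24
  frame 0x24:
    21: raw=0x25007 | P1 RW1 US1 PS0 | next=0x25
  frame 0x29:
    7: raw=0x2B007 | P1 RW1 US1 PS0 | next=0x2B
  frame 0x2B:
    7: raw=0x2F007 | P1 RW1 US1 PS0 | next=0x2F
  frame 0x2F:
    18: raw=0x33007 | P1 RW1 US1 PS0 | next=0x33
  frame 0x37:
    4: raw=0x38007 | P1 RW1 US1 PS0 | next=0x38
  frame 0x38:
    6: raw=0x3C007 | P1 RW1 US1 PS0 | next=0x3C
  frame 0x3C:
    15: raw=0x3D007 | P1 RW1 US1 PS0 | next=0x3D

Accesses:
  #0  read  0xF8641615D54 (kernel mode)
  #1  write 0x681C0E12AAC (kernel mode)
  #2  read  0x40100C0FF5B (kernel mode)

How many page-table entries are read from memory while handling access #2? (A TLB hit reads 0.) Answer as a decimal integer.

Walk each access:
#0 VA=0xF8641615D54 (r,kernel):
  [0] read 0x1F idx=31: raw=0x21007 flags P=1 W=1 U=1 S=0
  [1] read 0x21 idx=25: raw=0x23007 flags P=1 W=1 U=1 S=0
  [2] read 0x23 idx=11: raw=0x24007 flags P=1 W=1 U=1 S=0
  [3] read 0x24 idx=21: raw=0x25007 flags P=1 W=1 U=1 S=0
  → PA=0x25D54  (4 entries read)
#1 VA=0x681C0E12AAC (w,kernel):
  [0] read 0x1F idx=13: raw=0x29007 flags P=1 W=1 U=1 S=0
  [1] read 0x29 idx=7: raw=0x2B007 flags P=1 W=1 U=1 S=0
  [2] read 0x2B idx=7: raw=0x2F007 flags P=1 W=1 U=1 S=0
  [3] read 0x2F idx=18: raw=0x33007 flags P=1 W=1 U=1 S=0
  → PA=0x33AAC  (4 entries read)
#2 VA=0x40100C0FF5B (r,kernel):
  [0] read 0x1F idx=8: raw=0x37007 flags P=1 W=1 U=1 S=0
  [1] read 0x37 idx=4: raw=0x38007 flags P=1 W=1 U=1 S=0
  [2] read 0x38 idx=6: raw=0x3C007 flags P=1 W=1 U=1 S=0
  [3] read 0x3C idx=15: raw=0x3D007 flags P=1 W=1 U=1 S=0
  → PA=0x3DF5B  (4 entries read)

Entries read for #2: 4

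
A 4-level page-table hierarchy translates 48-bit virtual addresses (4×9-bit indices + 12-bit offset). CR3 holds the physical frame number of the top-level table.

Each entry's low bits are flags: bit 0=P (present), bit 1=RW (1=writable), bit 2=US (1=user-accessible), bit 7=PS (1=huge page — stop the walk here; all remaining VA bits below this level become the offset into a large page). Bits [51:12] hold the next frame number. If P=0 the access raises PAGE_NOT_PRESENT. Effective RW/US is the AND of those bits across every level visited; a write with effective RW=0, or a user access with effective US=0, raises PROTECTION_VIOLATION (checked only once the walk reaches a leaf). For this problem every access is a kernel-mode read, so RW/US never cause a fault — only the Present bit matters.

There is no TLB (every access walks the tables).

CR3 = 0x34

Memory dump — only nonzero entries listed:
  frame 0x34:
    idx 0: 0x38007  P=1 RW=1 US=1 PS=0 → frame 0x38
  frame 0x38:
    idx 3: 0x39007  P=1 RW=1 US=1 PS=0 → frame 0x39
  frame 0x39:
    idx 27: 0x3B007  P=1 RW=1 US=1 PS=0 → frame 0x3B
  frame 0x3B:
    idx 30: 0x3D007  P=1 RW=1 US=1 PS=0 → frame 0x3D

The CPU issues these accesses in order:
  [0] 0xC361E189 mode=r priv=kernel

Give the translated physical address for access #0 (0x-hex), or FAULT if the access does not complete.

Walk each access:
#0 VA=0xC361E189 (r,kernel):
  lvl0: tbl 0x34, slot 0 ⇒ 0x38007 (P1/RW1/US1/PS0)
  lvl1: tbl 0x38, slot 3 ⇒ 0x39007 (P1/RW1/US1/PS0)
  lvl2: tbl 0x39, slot 27 ⇒ 0x3B007 (P1/RW1/US1/PS0)
  lvl3: tbl 0x3B, slot 30 ⇒ 0x3D007 (P1/RW1/US1/PS0)
  ✓ 0x3D189  — 4 lookups

Access #0 PA: 0x3D189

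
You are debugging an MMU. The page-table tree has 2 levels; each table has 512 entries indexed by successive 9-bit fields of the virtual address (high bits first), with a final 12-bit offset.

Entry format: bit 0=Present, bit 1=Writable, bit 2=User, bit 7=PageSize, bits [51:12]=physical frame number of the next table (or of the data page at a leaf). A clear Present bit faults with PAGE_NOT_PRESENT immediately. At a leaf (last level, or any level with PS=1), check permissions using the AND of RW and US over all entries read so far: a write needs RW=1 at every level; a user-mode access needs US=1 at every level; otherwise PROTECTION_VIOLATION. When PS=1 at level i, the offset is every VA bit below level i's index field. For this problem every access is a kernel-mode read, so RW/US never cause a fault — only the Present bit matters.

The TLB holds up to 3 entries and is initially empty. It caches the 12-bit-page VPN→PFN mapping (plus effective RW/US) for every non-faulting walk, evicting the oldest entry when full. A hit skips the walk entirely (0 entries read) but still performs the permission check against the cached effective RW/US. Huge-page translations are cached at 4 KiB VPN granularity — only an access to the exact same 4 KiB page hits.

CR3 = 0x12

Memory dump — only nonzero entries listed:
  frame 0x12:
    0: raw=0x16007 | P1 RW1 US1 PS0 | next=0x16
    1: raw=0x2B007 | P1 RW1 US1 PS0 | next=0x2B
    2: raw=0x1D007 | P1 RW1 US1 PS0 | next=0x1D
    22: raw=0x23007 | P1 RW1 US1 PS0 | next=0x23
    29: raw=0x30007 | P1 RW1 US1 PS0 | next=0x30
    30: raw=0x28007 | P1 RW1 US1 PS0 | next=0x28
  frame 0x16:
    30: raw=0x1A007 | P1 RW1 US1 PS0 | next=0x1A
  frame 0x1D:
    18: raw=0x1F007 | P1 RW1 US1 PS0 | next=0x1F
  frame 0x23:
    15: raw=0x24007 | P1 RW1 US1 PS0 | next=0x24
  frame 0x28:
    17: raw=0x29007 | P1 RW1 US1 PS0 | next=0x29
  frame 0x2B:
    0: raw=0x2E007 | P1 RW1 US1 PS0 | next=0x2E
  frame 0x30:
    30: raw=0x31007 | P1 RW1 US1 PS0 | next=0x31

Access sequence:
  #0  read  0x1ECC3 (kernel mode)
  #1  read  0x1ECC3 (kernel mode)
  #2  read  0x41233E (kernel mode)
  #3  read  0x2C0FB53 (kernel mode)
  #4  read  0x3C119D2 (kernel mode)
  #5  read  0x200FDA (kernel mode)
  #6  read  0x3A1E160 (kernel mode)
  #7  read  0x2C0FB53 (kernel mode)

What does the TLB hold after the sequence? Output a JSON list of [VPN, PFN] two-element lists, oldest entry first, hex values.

Walk each access:
#0 VA=0x1ECC3 (r,kernel):
  lvl0: tbl 0x12, slot 0 ⇒ 0x16007 (P1/RW1/US1/PS0)
  lvl1: tbl 0x16, slot 30 ⇒ 0x1A007 (P1/RW1/US1/PS0)
  ✓ 0x1ACC3  — 2 lookups
#1 VA=0x1ECC3 (r,kernel):
  TLB hit vpn=0x1E → PA=0x1ACC3
#2 VA=0x41233E (r,kernel):
  lvl0: tbl 0x12, slot 2 ⇒ 0x1D007 (P1/RW1/US1/PS0)
  lvl1: tbl 0x1D, slot 18 ⇒ 0x1F007 (P1/RW1/US1/PS0)
  ✓ 0x1F33E  — 2 lookups
#3 VA=0x2C0FB53 (r,kernel):
  lvl0: tbl 0x12, slot 22 ⇒ 0x23007 (P1/RW1/US1/PS0)
  lvl1: tbl 0x23, slot 15 ⇒ 0x24007 (P1/RW1/US1/PS0)
  ✓ 0x24B53  — 2 lookups
#4 VA=0x3C119D2 (r,kernel):
  lvl0: tbl 0x12, slot 30 ⇒ 0x28007 (P1/RW1/US1/PS0)
  lvl1: tbl 0x28, slot 17 ⇒ 0x29007 (P1/RW1/US1/PS0)
  ✓ 0x299D2  — 2 lookups
#5 VA=0x200FDA (r,kernel):
  lvl0: tbl 0x12, slot 1 ⇒ 0x2B007 (P1/RW1/US1/PS0)
  lvl1: tbl 0x2B, slot 0 ⇒ 0x2E007 (P1/RW1/US1/PS0)
  ✓ 0x2EFDA  — 2 lookups
#6 VA=0x3A1E160 (r,kernel):
  lvl0: tbl 0x12, slot 29 ⇒ 0x30007 (P1/RW1/US1/PS0)
  lvl1: tbl 0x30, slot 30 ⇒ 0x31007 (P1/RW1/US1/PS0)
  ✓ 0x31160  — 2 lookups
#7 VA=0x2C0FB53 (r,kernel):
  lvl0: tbl 0x12, slot 22 ⇒ 0x23007 (P1/RW1/US1/PS0)
  lvl1: tbl 0x23, slot 15 ⇒ 0x24007 (P1/RW1/US1/PS0)
  ✓ 0x24B53  — 2 lookups

TLB: [["0x200", "0x2E"], ["0x3A1E", "0x31"], ["0x2C0F", "0x24"]]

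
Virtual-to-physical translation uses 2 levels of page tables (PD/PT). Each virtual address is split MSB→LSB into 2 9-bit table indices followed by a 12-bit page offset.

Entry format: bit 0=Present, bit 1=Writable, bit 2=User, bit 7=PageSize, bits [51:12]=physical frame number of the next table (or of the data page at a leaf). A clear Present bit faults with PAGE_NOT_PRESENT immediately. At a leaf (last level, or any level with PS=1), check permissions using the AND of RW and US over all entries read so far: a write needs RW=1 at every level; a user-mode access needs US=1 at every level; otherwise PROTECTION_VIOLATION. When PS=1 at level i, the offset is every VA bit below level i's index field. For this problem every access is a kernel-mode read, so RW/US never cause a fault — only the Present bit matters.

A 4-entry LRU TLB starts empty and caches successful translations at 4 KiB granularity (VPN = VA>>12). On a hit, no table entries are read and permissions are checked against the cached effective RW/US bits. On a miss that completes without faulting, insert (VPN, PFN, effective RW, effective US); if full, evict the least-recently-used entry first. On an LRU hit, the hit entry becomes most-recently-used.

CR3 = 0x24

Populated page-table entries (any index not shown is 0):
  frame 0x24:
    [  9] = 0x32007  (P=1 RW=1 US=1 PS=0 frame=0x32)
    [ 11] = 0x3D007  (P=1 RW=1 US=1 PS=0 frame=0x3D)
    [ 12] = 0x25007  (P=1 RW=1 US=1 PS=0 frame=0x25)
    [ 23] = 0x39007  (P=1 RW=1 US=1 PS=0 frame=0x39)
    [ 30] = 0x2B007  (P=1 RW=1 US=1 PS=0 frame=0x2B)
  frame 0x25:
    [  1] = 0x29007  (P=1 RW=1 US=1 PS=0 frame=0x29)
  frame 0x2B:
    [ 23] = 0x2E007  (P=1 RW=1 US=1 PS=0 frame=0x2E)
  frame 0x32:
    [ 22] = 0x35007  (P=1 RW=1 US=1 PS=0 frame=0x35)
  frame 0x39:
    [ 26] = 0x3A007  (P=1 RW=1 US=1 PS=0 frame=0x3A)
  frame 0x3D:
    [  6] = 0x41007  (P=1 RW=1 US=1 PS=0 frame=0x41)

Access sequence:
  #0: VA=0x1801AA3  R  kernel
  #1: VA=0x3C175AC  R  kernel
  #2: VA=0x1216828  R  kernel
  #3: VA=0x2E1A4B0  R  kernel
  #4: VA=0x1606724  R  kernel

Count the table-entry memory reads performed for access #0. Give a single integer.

Walk each access:
#0 VA=0x1801AA3 (r,kernel):
  L0 @0x24[12] → 0x25007  P=1,RW=1,US=1,PS=0
  L1 @0x25[1] → 0x29007  P=1,RW=1,US=1,PS=0
  ⇒ phys 0x29AA3  [2 reads]
#1 VA=0x3C175AC (r,kernel):
  L0 @0x24[30] → 0x2B007  P=1,RW=1,US=1,PS=0
  L1 @0x2B[23] → 0x2E007  P=1,RW=1,US=1,PS=0
  ⇒ phys 0x2E5AC  [2 reads]
#2 VA=0x1216828 (r,kernel):
  L0 @0x24[9] → 0x32007  P=1,RW=1,US=1,PS=0
  L1 @0x32[22] → 0x35007  P=1,RW=1,US=1,PS=0
  ⇒ phys 0x35828  [2 reads]
#3 VA=0x2E1A4B0 (r,kernel):
  L0 @0x24[23] → 0x39007  P=1,RW=1,US=1,PS=0
  L1 @0x39[26] → 0x3A007  P=1,RW=1,US=1,PS=0
  ⇒ phys 0x3A4B0  [2 reads]
#4 VA=0x1606724 (r,kernel):
  L0 @0x24[11] → 0x3D007  P=1,RW=1,US=1,PS=0
  L1 @0x3D[6] → 0x41007  P=1,RW=1,US=1,PS=0
  ⇒ phys 0x41724  [2 reads]

Entries read for #0: 2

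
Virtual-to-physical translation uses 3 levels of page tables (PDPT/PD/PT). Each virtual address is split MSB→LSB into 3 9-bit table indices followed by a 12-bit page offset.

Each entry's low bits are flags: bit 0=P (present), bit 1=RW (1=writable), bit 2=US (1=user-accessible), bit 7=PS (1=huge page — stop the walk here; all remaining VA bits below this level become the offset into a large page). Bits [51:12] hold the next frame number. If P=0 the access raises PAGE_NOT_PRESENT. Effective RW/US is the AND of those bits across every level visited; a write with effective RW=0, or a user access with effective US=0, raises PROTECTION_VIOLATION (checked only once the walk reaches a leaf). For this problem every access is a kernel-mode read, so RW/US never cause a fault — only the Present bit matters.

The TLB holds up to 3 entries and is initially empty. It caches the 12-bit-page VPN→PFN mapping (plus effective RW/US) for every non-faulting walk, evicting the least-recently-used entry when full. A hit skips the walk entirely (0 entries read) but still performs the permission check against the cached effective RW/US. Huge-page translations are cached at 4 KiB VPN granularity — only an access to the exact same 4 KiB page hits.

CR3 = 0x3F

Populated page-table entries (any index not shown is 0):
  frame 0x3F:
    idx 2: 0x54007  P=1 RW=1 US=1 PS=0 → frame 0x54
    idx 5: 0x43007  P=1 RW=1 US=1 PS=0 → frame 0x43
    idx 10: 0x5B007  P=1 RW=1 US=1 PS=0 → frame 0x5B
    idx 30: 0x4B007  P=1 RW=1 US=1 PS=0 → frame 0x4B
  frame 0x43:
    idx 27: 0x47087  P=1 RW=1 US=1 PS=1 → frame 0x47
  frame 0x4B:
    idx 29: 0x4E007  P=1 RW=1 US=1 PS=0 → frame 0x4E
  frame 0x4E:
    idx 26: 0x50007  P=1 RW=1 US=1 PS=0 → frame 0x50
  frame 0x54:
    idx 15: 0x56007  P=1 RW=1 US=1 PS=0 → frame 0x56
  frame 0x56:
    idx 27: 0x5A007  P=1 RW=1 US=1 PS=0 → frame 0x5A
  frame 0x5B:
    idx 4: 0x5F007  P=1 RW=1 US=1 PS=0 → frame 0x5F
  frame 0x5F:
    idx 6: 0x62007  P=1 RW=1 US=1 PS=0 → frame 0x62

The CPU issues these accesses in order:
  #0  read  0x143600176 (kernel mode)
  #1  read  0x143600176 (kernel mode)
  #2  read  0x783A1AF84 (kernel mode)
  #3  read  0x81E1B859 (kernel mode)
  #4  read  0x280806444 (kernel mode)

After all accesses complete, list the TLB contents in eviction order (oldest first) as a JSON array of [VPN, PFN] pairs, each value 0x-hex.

Per-access translation:
#0 VA=0x143600176 (r,kernel):
  L0: frame=0x3F idx=5 entry=0x43007 [P=1 RW=1 US=1 PS=0]
  L1: frame=0x43 idx=27 entry=0x47087 [P=1 RW=1 US=1 PS=1]
  → PA=0x47176 (huge @L1)  (2 entries read)
#1 VA=0x143600176 (r,kernel):
  TLB hit vpn=0x143600 → PA=0x47176
#2 VA=0x783A1AF84 (r,kernel):
  L0: frame=0x3F idx=30 entry=0x4B007 [P=1 RW=1 US=1 PS=0]
  L1: frame=0x4B idx=29 entry=0x4E007 [P=1 RW=1 US=1 PS=0]
  L2: frame=0x4E idx=26 entry=0x50007 [P=1 RW=1 US=1 PS=0]
  → PA=0x50F84  (3 entries read)
#3 VA=0x81E1B859 (r,kernel):
  L0: frame=0x3F idx=2 entry=0x54007 [P=1 RW=1 US=1 PS=0]
  L1: frame=0x54 idx=15 entry=0x56007 [P=1 RW=1 US=1 PS=0]
  L2: frame=0x56 idx=27 entry=0x5A007 [P=1 RW=1 US=1 PS=0]
  → PA=0x5A859  (3 entries read)
#4 VA=0x280806444 (r,kernel):
  L0: frame=0x3F idx=10 entry=0x5B007 [P=1 RW=1 US=1 PS=0]
  L1: frame=0x5B idx=4 entry=0x5F007 [P=1 RW=1 US=1 PS=0]
  L2: frame=0x5F idx=6 entry=0x62007 [P=1 RW=1 US=1 PS=0]
  → PA=0x62444  (3 entries read)

TLB: [["0x783A1A", "0x50"], ["0x81E1B", "0x5A"], ["0x280806", "0x62"]]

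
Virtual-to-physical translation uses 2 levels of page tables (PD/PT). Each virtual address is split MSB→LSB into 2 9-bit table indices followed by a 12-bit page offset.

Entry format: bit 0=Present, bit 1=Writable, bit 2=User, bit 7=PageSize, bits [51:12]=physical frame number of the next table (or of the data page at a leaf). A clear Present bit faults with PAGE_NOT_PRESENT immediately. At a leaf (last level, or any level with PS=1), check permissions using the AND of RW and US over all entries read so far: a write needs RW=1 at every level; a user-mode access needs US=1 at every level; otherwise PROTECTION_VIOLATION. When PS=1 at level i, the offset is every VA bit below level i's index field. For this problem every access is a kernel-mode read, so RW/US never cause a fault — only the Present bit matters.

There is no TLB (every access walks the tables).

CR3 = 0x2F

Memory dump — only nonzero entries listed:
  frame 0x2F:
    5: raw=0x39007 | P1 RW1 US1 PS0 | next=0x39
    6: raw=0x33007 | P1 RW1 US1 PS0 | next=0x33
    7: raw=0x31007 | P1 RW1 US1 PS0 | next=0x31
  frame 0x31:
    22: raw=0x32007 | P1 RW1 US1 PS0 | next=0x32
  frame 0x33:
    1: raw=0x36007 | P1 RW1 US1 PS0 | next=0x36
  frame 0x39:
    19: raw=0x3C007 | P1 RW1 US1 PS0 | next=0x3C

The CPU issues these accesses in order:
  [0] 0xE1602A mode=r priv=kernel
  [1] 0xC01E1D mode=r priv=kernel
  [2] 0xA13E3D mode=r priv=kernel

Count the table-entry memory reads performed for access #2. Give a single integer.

Walk each access:
#0 VA=0xE1602A (r,kernel):
  lvl0: tbl 0x2F, slot 7 ⇒ 0x31007 (P1/RW1/US1/PS0)
  lvl1: tbl 0x31, slot 22 ⇒ 0x32007 (P1/RW1/US1/PS0)
  ⇒ phys 0x3202A  [2 reads]
#1 VA=0xC01E1D (r,kernel):
  lvl0: tbl 0x2F, slot 6 ⇒ 0x33007 (P1/RW1/US1/PS0)
  lvl1: tbl 0x33, slot 1 ⇒ 0x36007 (P1/RW1/US1/PS0)
  ⇒ phys 0x36E1D  [2 reads]
#2 VA=0xA13E3D (r,kernel):
  lvl0: tbl 0x2F, slot 5 ⇒ 0x39007 (P1/RW1/US1/PS0)
  lvl1: tbl 0x39, slot 19 ⇒ 0x3C007 (P1/RW1/US1/PS0)
  ⇒ phys 0x3CE3D  [2 reads]

Entries read for #2: 2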